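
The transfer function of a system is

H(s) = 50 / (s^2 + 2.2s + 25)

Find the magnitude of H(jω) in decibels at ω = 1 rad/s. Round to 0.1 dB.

6.3 dB

At s = jω = j1:
quadratic: (j1)² + 2.2·j1 + 25 = 24 + j2.2 → |·| ≈ 24.101, ∠ ≈ 5.24°
|H| = 50 / 24.101 ≈ 2.0746
Gain = 20 log₁₀(2.0746) ≈ 6.34 dB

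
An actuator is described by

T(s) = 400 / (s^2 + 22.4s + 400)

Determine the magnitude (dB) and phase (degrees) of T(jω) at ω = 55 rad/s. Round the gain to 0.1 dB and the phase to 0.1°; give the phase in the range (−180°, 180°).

At s = jω = j55:
quadratic: (j55)² + 22.4·j55 + 400 = -2625 + j1232 → |·| ≈ 2899.7, ∠ ≈ 154.86°
|T| = 400 / 2899.7 ≈ 0.13795
Gain = 20 log₁₀(0.13795) ≈ -17.21 dB
∠T = 0.00° − 154.86° = -154.86°

-17.2 dB, -154.9°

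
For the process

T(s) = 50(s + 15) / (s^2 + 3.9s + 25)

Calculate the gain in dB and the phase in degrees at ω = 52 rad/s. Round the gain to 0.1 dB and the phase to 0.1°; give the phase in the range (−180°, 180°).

0.1 dB, -101.8°

At s = jω = j52:
zero (s+15): 15 + j52 → |·| = √(15²+52²) = √2929 ≈ 54.12, ∠ = arctan(52/15) ≈ 73.91°
quadratic: (j52)² + 3.9·j52 + 25 = -2679 + j202.8 → |·| ≈ 2686.7, ∠ ≈ 175.67°
|T| = 50 · 54.12 / 2686.7 ≈ 1.0072
Gain = 20 log₁₀(1.0072) ≈ 0.06 dB
∠T = 73.91° − 175.67° = -101.76°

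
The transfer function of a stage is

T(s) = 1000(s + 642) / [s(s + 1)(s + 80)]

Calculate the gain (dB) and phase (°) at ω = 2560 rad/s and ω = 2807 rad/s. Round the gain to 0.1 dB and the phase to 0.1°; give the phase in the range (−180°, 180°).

ω = 2560: -76.1 dB, 167.7°; ω = 2807: -77.7 dB, 168.8°

At s = jω = j2560:
zero (s+642): 642 + j2560 → |·| = √(642²+2560²) = √6965764 ≈ 2639.3, ∠ = arctan(2560/642) ≈ 75.92°
pole (s+1): 1 + j2560 → |·| = √(1²+2560²) = √6553601 ≈ 2560, ∠ = arctan(2560/1) ≈ 89.98°
pole (s+80): 80 + j2560 → |·| = √(80²+2560²) = √6560000 ≈ 2561.2, ∠ = arctan(2560/80) ≈ 88.21°
pole at origin: |s| = 2560, ∠ = 90.00° (in denominator)
|T| = 1000 · 2639.3 / 1.6785e+10 ≈ 0.00015724
Gain = 20 log₁₀(0.00015724) ≈ -76.07 dB
∠T = 75.92° − 268.19° = -192.27° ≡ 167.73° (principal value)

At s = jω = j2807:
zero (s+642): 642 + j2807 → |·| = √(642²+2807²) = √8291413 ≈ 2879.5, ∠ = arctan(2807/642) ≈ 77.12°
pole (s+1): 1 + j2807 → |·| = √(1²+2807²) = √7879250 ≈ 2807, ∠ = arctan(2807/1) ≈ 89.98°
pole (s+80): 80 + j2807 → |·| = √(80²+2807²) = √7885649 ≈ 2808.1, ∠ = arctan(2807/80) ≈ 88.37°
pole at origin: |s| = 2807, ∠ = 90.00° (in denominator)
|T| = 1000 · 2879.5 / 2.2126e+10 ≈ 0.00013014
Gain = 20 log₁₀(0.00013014) ≈ -77.71 dB
∠T = 77.12° − 268.35° = -191.23° ≡ 168.77° (principal value)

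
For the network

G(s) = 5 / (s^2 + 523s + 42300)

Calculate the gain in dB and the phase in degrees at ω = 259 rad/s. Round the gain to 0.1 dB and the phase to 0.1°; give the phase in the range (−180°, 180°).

-88.8 dB, -100.4°

Substitute s = j259:
Numerator: 5 = 5 + j0
Denominator: (j259)^2 + 523(j259) + 42300 = -24781 + j135457
|N| = √(5² + 0²) ≈ 5, ∠N ≈ 0.00°
|D| = √(24781² + 135457²) ≈ 1.3771e+05, ∠D ≈ 100.37°
|G| = 5 / 1.3771e+05 ≈ 3.6308e-05
Gain = 20 log₁₀(3.6308e-05) ≈ -88.80 dB
∠G = 0.00° − 100.37° = -100.37°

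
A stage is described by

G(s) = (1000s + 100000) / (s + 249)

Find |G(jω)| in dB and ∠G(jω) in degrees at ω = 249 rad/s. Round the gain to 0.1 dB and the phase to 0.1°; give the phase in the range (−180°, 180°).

57.6 dB, 23.1°

Substitute s = j249:
Numerator: 1000(j249) + 100000 = 100000 + j249000
Denominator: (j249) + 249 = 249 + j249
|N| = √(100000² + 249000²) ≈ 2.6833e+05, ∠N ≈ 68.12°
|D| = √(249² + 249²) ≈ 352.14, ∠D ≈ 45.00°
|G| = 2.6833e+05 / 352.14 ≈ 762
Gain = 20 log₁₀(762) ≈ 57.64 dB
∠G = 68.12° − 45.00° = 23.12°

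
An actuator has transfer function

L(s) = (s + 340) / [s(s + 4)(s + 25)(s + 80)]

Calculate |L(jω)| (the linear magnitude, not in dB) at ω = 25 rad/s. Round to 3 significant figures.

At s = jω = j25:
zero (s+340): 340 + j25 → |·| = √(340²+25²) = √116225 ≈ 340.92, ∠ = arctan(25/340) ≈ 4.21°
pole (s+4): 4 + j25 → |·| = √(4²+25²) = √641 ≈ 25.318, ∠ = arctan(25/4) ≈ 80.91°
pole (s+25): 25 + j25 → |·| = √(25²+25²) = √1250 ≈ 35.355, ∠ = arctan(25/25) ≈ 45.00°
pole (s+80): 80 + j25 → |·| = √(80²+25²) = √7025 ≈ 83.815, ∠ = arctan(25/80) ≈ 17.35°
pole at origin: |s| = 25, ∠ = 90.00° (in denominator)
|L| = 1 · 340.92 / 1.8756e+06 ≈ 0.00018177

0.000182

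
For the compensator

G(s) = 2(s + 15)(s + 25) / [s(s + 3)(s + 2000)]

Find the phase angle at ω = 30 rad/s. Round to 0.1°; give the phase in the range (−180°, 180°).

-61.5°

At s = jω = j30:
zero (s+15): 15 + j30 → |·| = √(15²+30²) = √1125 ≈ 33.541, ∠ = arctan(30/15) ≈ 63.43°
zero (s+25): 25 + j30 → |·| = √(25²+30²) = √1525 ≈ 39.051, ∠ = arctan(30/25) ≈ 50.19°
pole (s+3): 3 + j30 → |·| = √(3²+30²) = √909 ≈ 30.15, ∠ = arctan(30/3) ≈ 84.29°
pole (s+2000): 2000 + j30 → |·| = √(2000²+30²) = √4000900 ≈ 2000.2, ∠ = arctan(30/2000) ≈ 0.86°
pole at origin: |s| = 30, ∠ = 90.00° (in denominator)
∠G = 113.62° − 175.15° = -61.53°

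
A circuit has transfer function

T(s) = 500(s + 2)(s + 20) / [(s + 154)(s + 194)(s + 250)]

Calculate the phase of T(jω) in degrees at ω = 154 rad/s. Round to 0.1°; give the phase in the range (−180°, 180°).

56.8°

At s = jω = j154:
zero (s+2): 2 + j154 → |·| = √(2²+154²) = √23720 ≈ 154.01, ∠ = arctan(154/2) ≈ 89.26°
zero (s+20): 20 + j154 → |·| = √(20²+154²) = √24116 ≈ 155.29, ∠ = arctan(154/20) ≈ 82.60°
pole (s+154): 154 + j154 → |·| = √(154²+154²) = √47432 ≈ 217.79, ∠ = arctan(154/154) ≈ 45.00°
pole (s+194): 194 + j154 → |·| = √(194²+154²) = √61352 ≈ 247.69, ∠ = arctan(154/194) ≈ 38.44°
pole (s+250): 250 + j154 → |·| = √(250²+154²) = √86216 ≈ 293.63, ∠ = arctan(154/250) ≈ 31.63°
∠T = 171.86° − 115.07° = 56.79°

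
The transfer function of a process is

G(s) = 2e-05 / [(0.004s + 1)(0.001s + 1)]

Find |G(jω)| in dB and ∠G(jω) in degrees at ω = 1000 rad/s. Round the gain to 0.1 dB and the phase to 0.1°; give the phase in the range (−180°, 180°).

At ω = 1000 rad/s:
pole (1 + j1000·0.004) = 1 + j4 → |·| ≈ 4.1231, ∠ ≈ 75.96°
pole (1 + j1000·0.001) = 1 + j1 → |·| ≈ 1.4142, ∠ ≈ 45.00°
|G| = 2e-05 · 1 / (4.1231 · 1.4142) ≈ 3.43e-06
Gain = 20 log₁₀(3.43e-06) ≈ -109.29 dB
∠G = (0°) − (75.96° + 45.00°) = -120.96°

-109.3 dB, -121.0°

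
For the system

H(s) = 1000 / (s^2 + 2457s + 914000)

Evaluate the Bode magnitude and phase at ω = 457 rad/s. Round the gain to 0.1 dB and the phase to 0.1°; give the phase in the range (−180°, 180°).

Substitute s = j457:
Numerator: 1000 = 1000 + j0
Denominator: (j457)^2 + 2457(j457) + 914000 = 705151 + j1122849
|N| = √(1000² + 0²) ≈ 1000, ∠N ≈ 0.00°
|D| = √(705151² + 1122849²) ≈ 1.3259e+06, ∠D ≈ 57.87°
|H| = 1000 / 1.3259e+06 ≈ 0.0007542
Gain = 20 log₁₀(0.0007542) ≈ -62.45 dB
∠H = 0.00° − 57.87° = -57.87°

-62.5 dB, -57.9°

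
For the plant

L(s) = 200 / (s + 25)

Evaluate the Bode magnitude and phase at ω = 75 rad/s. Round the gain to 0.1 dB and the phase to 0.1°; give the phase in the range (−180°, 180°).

At s = jω = j75:
pole (s+25): 25 + j75 → |·| = √(25²+75²) = √6250 ≈ 79.057, ∠ = arctan(75/25) ≈ 71.57°
|L| = 200 / 79.057 ≈ 2.5298
Gain = 20 log₁₀(2.5298) ≈ 8.06 dB
∠L = 0.00° − 71.57° = -71.57°

8.1 dB, -71.6°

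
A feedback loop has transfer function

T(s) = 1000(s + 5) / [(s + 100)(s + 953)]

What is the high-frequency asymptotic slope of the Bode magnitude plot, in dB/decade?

-20 dB/decade

Each pole contributes −20 dB/decade at high frequency; each zero contributes +20 dB/decade.
Net: 1 zero(s) − 2 pole(s) → -20 dB/decade.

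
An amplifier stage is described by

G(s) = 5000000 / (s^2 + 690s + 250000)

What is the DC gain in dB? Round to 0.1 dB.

G(0) = 5000000 / 250000 = 20
20 log₁₀(20) ≈ 26.02 dB

26.0 dB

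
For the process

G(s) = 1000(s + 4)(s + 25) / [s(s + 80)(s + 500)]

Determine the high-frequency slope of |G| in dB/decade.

-20 dB/decade

Each pole contributes −20 dB/decade at high frequency; each zero contributes +20 dB/decade.
Net: 2 zero(s) − 3 pole(s) → -20 dB/decade.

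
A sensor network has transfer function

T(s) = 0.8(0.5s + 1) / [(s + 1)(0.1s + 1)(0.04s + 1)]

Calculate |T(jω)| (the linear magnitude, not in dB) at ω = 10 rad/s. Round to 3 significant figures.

At ω = 10 rad/s:
zero (1 + j10·0.5) = 1 + j5 → |·| ≈ 5.099, ∠ ≈ 78.69°
pole (1 + j10·1) = 1 + j10 → |·| ≈ 10.05, ∠ ≈ 84.29°
pole (1 + j10·0.1) = 1 + j1 → |·| ≈ 1.4142, ∠ ≈ 45.00°
pole (1 + j10·0.04) = 1 + j0.4 → |·| ≈ 1.077, ∠ ≈ 21.80°
|T| = 0.8 · 5.099 / (10.05 · 1.4142 · 1.077) ≈ 0.26649

0.266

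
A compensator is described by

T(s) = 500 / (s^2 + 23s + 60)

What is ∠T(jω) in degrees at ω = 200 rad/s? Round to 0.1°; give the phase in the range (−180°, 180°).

Substitute s = j200:
Numerator: 500 = 500 + j0
Denominator: (j200)^2 + 23(j200) + 60 = -39940 + j4600
|N| = √(500² + 0²) ≈ 500, ∠N ≈ 0.00°
|D| = √(39940² + 4600²) ≈ 40204, ∠D ≈ 173.43°
∠T = 0.00° − 173.43° = -173.43°

-173.4°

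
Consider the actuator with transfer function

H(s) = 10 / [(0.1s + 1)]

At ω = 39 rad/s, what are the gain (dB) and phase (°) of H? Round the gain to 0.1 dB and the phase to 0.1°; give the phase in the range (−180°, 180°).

At ω = 39 rad/s:
pole (1 + j39·0.1) = 1 + j3.9 → |·| ≈ 4.0262, ∠ ≈ 75.62°
|H| = 10 · 1 / (4.0262) ≈ 2.4837
Gain = 20 log₁₀(2.4837) ≈ 7.90 dB
∠H = (0°) − (75.62°) = -75.62°

7.9 dB, -75.6°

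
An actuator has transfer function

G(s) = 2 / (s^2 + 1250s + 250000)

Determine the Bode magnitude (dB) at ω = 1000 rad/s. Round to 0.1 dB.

-117.3 dB

Substitute s = j1000:
Numerator: 2 = 2 + j0
Denominator: (j1000)^2 + 1250(j1000) + 250000 = -750000 + j1250000
|N| = √(2² + 0²) ≈ 2, ∠N ≈ 0.00°
|D| = √(750000² + 1250000²) ≈ 1.4577e+06, ∠D ≈ 120.96°
|G| = 2 / 1.4577e+06 ≈ 1.372e-06
Gain = 20 log₁₀(1.372e-06) ≈ -117.25 dB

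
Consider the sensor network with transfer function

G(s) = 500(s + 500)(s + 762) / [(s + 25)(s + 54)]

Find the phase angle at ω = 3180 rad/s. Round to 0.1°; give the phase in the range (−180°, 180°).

-21.0°

At s = jω = j3180:
zero (s+500): 500 + j3180 → |·| = √(500²+3180²) = √10362400 ≈ 3219.1, ∠ = arctan(3180/500) ≈ 81.06°
zero (s+762): 762 + j3180 → |·| = √(762²+3180²) = √10693044 ≈ 3270, ∠ = arctan(3180/762) ≈ 76.52°
pole (s+25): 25 + j3180 → |·| = √(25²+3180²) = √10113025 ≈ 3180.1, ∠ = arctan(3180/25) ≈ 89.55°
pole (s+54): 54 + j3180 → |·| = √(54²+3180²) = √10115316 ≈ 3180.5, ∠ = arctan(3180/54) ≈ 89.03°
∠G = 157.58° − 178.58° = -21.00°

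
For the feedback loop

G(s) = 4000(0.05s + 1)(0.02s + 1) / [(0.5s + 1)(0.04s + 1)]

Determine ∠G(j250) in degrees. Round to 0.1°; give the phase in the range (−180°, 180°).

At ω = 250 rad/s:
zero (1 + j250·0.05) = 1 + j12.5 → |·| ≈ 12.54, ∠ ≈ 85.43°
zero (1 + j250·0.02) = 1 + j5 → |·| ≈ 5.099, ∠ ≈ 78.69°
pole (1 + j250·0.5) = 1 + j125 → |·| ≈ 125, ∠ ≈ 89.54°
pole (1 + j250·0.04) = 1 + j10 → |·| ≈ 10.05, ∠ ≈ 84.29°
∠G = (85.43° + 78.69°) − (89.54° + 84.29°) = -9.71°

-9.7°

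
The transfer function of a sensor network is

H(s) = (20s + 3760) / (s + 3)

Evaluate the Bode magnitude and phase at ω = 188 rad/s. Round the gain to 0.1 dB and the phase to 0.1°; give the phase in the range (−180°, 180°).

29.0 dB, -44.1°

Substitute s = j188:
Numerator: 20(j188) + 3760 = 3760 + j3760
Denominator: (j188) + 3 = 3 + j188
|N| = √(3760² + 3760²) ≈ 5317.4, ∠N ≈ 45.00°
|D| = √(3² + 188²) ≈ 188.02, ∠D ≈ 89.09°
|H| = 5317.4 / 188.02 ≈ 28.281
Gain = 20 log₁₀(28.281) ≈ 29.03 dB
∠H = 45.00° − 89.09° = -44.09°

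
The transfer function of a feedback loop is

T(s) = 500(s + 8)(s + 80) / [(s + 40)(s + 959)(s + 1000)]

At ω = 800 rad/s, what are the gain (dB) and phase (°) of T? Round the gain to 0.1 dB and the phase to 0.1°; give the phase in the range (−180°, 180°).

At s = jω = j800:
zero (s+8): 8 + j800 → |·| = √(8²+800²) = √640064 ≈ 800.04, ∠ = arctan(800/8) ≈ 89.43°
zero (s+80): 80 + j800 → |·| = √(80²+800²) = √646400 ≈ 803.99, ∠ = arctan(800/80) ≈ 84.29°
pole (s+40): 40 + j800 → |·| = √(40²+800²) = √641600 ≈ 801, ∠ = arctan(800/40) ≈ 87.14°
pole (s+959): 959 + j800 → |·| = √(959²+800²) = √1559681 ≈ 1248.9, ∠ = arctan(800/959) ≈ 39.83°
pole (s+1000): 1000 + j800 → |·| = √(1000²+800²) = √1640000 ≈ 1280.6, ∠ = arctan(800/1000) ≈ 38.66°
|T| = 500 · 6.4322e+05 / 1.2811e+09 ≈ 0.25104
Gain = 20 log₁₀(0.25104) ≈ -12.01 dB
∠T = 173.72° − 165.63° = 8.09°

-12.0 dB, 8.1°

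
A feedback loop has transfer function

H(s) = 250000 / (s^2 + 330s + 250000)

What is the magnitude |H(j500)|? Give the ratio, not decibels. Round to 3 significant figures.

1.52

At s = jω = j500:
quadratic: (j500)² + 330·j500 + 250000 = 0 + j165000 → |·| ≈ 1.65e+05, ∠ ≈ 90.00°
|H| = 250000 / 1.65e+05 ≈ 1.5152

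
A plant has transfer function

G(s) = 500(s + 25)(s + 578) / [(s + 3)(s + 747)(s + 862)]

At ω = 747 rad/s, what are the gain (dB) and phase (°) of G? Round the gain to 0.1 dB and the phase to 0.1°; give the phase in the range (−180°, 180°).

-8.1 dB, -35.3°

At s = jω = j747:
zero (s+25): 25 + j747 → |·| = √(25²+747²) = √558634 ≈ 747.42, ∠ = arctan(747/25) ≈ 88.08°
zero (s+578): 578 + j747 → |·| = √(578²+747²) = √892093 ≈ 944.51, ∠ = arctan(747/578) ≈ 52.27°
pole (s+3): 3 + j747 → |·| = √(3²+747²) = √558018 ≈ 747.01, ∠ = arctan(747/3) ≈ 89.77°
pole (s+747): 747 + j747 → |·| = √(747²+747²) = √1116018 ≈ 1056.4, ∠ = arctan(747/747) ≈ 45.00°
pole (s+862): 862 + j747 → |·| = √(862²+747²) = √1301053 ≈ 1140.6, ∠ = arctan(747/862) ≈ 40.91°
|G| = 500 · 7.0595e+05 / 9.0009e+08 ≈ 0.39216
Gain = 20 log₁₀(0.39216) ≈ -8.13 dB
∠G = 140.35° − 175.68° = -35.33°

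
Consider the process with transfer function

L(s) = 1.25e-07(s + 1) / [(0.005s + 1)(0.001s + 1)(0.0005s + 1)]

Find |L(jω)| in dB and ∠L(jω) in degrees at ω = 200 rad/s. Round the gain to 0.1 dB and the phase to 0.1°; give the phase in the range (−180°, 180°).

-95.3 dB, 27.7°

At ω = 200 rad/s:
zero (1 + j200·1) = 1 + j200 → |·| ≈ 200, ∠ ≈ 89.71°
pole (1 + j200·0.005) = 1 + j1 → |·| ≈ 1.4142, ∠ ≈ 45.00°
pole (1 + j200·0.001) = 1 + j0.2 → |·| ≈ 1.0198, ∠ ≈ 11.31°
pole (1 + j200·0.0005) = 1 + j0.1 → |·| ≈ 1.005, ∠ ≈ 5.71°
|L| = 1.25e-07 · 200 / (1.4142 · 1.0198 · 1.005) ≈ 1.7248e-05
Gain = 20 log₁₀(1.7248e-05) ≈ -95.27 dB
∠L = (89.71°) − (45.00° + 11.31° + 5.71°) = 27.69°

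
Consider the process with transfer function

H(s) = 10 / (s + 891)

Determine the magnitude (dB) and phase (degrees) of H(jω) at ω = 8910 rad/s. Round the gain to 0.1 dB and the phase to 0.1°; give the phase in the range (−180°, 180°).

-59.0 dB, -84.3°

Substitute s = j8910:
Numerator: 10 = 10 + j0
Denominator: (j8910) + 891 = 891 + j8910
|N| = √(10² + 0²) ≈ 10, ∠N ≈ 0.00°
|D| = √(891² + 8910²) ≈ 8954.4, ∠D ≈ 84.29°
|H| = 10 / 8954.4 ≈ 0.0011168
Gain = 20 log₁₀(0.0011168) ≈ -59.04 dB
∠H = 0.00° − 84.29° = -84.29°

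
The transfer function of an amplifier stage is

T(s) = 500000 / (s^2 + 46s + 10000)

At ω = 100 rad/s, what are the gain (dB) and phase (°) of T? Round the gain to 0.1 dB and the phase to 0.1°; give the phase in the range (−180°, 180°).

At s = jω = j100:
quadratic: (j100)² + 46·j100 + 10000 = 0 + j4600 → |·| ≈ 4600, ∠ ≈ 90.00°
|T| = 500000 / 4600 ≈ 108.7
Gain = 20 log₁₀(108.7) ≈ 40.72 dB
∠T = 0.00° − 90.00° = -90.00°

40.7 dB, -90.0°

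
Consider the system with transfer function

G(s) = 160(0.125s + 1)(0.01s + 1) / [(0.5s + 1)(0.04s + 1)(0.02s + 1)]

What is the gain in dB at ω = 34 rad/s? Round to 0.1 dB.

26.5 dB

At ω = 34 rad/s:
zero (1 + j34·0.125) = 1 + j4.25 → |·| ≈ 4.3661, ∠ ≈ 76.76°
zero (1 + j34·0.01) = 1 + j0.34 → |·| ≈ 1.0562, ∠ ≈ 18.78°
pole (1 + j34·0.5) = 1 + j17 → |·| ≈ 17.029, ∠ ≈ 86.63°
pole (1 + j34·0.04) = 1 + j1.36 → |·| ≈ 1.6881, ∠ ≈ 53.67°
pole (1 + j34·0.02) = 1 + j0.68 → |·| ≈ 1.2093, ∠ ≈ 34.22°
|G| = 160 · 4.3661 · 1.0562 / (17.029 · 1.6881 · 1.2093) ≈ 21.225
Gain = 20 log₁₀(21.225) ≈ 26.54 dB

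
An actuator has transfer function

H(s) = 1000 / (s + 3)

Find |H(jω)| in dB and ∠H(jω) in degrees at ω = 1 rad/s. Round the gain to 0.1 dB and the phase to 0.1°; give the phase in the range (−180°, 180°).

Substitute s = j1:
Numerator: 1000 = 1000 + j0
Denominator: (j1) + 3 = 3 + j1
|N| = √(1000² + 0²) ≈ 1000, ∠N ≈ 0.00°
|D| = √(3² + 1²) ≈ 3.1623, ∠D ≈ 18.43°
|H| = 1000 / 3.1623 ≈ 316.23
Gain = 20 log₁₀(316.23) ≈ 50.00 dB
∠H = 0.00° − 18.43° = -18.43°

50.0 dB, -18.4°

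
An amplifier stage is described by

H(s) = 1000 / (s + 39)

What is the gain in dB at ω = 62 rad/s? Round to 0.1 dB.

22.7 dB

At s = jω = j62:
pole (s+39): 39 + j62 → |·| = √(39²+62²) = √5365 ≈ 73.246, ∠ = arctan(62/39) ≈ 57.83°
|H| = 1000 / 73.246 ≈ 13.653
Gain = 20 log₁₀(13.653) ≈ 22.70 dB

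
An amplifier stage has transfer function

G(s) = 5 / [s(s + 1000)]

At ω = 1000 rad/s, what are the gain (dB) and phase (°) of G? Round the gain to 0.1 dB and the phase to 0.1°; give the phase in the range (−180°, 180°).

At s = jω = j1000:
pole (s+1000): 1000 + j1000 → |·| = √(1000²+1000²) = √2000000 ≈ 1414.2, ∠ = arctan(1000/1000) ≈ 45.00°
pole at origin: |s| = 1000, ∠ = 90.00° (in denominator)
|G| = 5 / 1.4142e+06 ≈ 3.5356e-06
Gain = 20 log₁₀(3.5356e-06) ≈ -109.03 dB
∠G = 0.00° − 135.00° = -135.00°

-109.0 dB, -135.0°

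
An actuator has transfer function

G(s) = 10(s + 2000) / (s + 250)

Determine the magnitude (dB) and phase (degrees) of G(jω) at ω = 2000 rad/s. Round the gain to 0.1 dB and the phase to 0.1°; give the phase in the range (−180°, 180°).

At s = jω = j2000:
zero (s+2000): 2000 + j2000 → |·| = √(2000²+2000²) = √8000000 ≈ 2828.4, ∠ = arctan(2000/2000) ≈ 45.00°
pole (s+250): 250 + j2000 → |·| = √(250²+2000²) = √4062500 ≈ 2015.6, ∠ = arctan(2000/250) ≈ 82.87°
|G| = 10 · 2828.4 / 2015.6 ≈ 14.033
Gain = 20 log₁₀(14.033) ≈ 22.94 dB
∠G = 45.00° − 82.87° = -37.87°

22.9 dB, -37.9°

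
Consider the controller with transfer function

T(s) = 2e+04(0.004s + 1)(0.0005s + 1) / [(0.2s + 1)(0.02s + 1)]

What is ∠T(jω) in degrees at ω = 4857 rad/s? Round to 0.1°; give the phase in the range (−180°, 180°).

-24.7°

At ω = 4857 rad/s:
zero (1 + j4857·0.004) = 1 + j19.428 → |·| ≈ 19.454, ∠ ≈ 87.05°
zero (1 + j4857·0.0005) = 1 + j2.4285 → |·| ≈ 2.6263, ∠ ≈ 67.62°
pole (1 + j4857·0.2) = 1 + j971.4 → |·| ≈ 971.4, ∠ ≈ 89.94°
pole (1 + j4857·0.02) = 1 + j97.14 → |·| ≈ 97.145, ∠ ≈ 89.41°
∠T = (87.05° + 67.62°) − (89.94° + 89.41°) = -24.68°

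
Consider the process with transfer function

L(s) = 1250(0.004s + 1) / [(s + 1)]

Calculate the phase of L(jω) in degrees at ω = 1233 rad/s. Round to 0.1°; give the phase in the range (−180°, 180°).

At ω = 1233 rad/s:
zero (1 + j1233·0.004) = 1 + j4.932 → |·| ≈ 5.0324, ∠ ≈ 78.54°
pole (1 + j1233·1) = 1 + j1233 → |·| ≈ 1233, ∠ ≈ 89.95°
∠L = (78.54°) − (89.95°) = -11.41°

-11.4°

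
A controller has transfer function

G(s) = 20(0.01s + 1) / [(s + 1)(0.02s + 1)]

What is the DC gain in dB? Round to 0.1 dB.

G(0) = 20 · 1 / 1 = 20
20 log₁₀(20) ≈ 26.02 dB

26.0 dB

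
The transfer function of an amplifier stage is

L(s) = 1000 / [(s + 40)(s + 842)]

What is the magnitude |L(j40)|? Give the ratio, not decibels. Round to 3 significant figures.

At s = jω = j40:
pole (s+40): 40 + j40 → |·| = √(40²+40²) = √3200 ≈ 56.569, ∠ = arctan(40/40) ≈ 45.00°
pole (s+842): 842 + j40 → |·| = √(842²+40²) = √710564 ≈ 842.95, ∠ = arctan(40/842) ≈ 2.72°
|L| = 1000 / 47685 ≈ 0.020971

0.0210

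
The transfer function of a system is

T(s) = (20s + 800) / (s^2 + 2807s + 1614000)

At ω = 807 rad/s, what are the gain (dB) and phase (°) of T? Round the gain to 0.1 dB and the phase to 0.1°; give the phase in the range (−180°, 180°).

Substitute s = j807:
Numerator: 20(j807) + 800 = 800 + j16140
Denominator: (j807)^2 + 2807(j807) + 1614000 = 962751 + j2265249
|N| = √(800² + 16140²) ≈ 16160, ∠N ≈ 87.16°
|D| = √(962751² + 2265249²) ≈ 2.4613e+06, ∠D ≈ 66.97°
|T| = 16160 / 2.4613e+06 ≈ 0.0065656
Gain = 20 log₁₀(0.0065656) ≈ -43.65 dB
∠T = 87.16° − 66.97° = 20.19°

-43.7 dB, 20.2°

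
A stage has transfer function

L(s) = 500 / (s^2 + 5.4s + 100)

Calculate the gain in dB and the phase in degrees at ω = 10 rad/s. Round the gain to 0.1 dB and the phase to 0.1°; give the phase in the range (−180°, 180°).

19.3 dB, -90.0°

At s = jω = j10:
quadratic: (j10)² + 5.4·j10 + 100 = 0 + j54 → |·| ≈ 54, ∠ ≈ 90.00°
|L| = 500 / 54 ≈ 9.2593
Gain = 20 log₁₀(9.2593) ≈ 19.33 dB
∠L = 0.00° − 90.00° = -90.00°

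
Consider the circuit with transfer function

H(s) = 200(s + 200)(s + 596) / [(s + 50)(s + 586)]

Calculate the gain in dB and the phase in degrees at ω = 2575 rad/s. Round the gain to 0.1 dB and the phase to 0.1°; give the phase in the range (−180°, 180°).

46.1 dB, -3.5°

At s = jω = j2575:
zero (s+200): 200 + j2575 → |·| = √(200²+2575²) = √6670625 ≈ 2582.8, ∠ = arctan(2575/200) ≈ 85.56°
zero (s+596): 596 + j2575 → |·| = √(596²+2575²) = √6985841 ≈ 2643.1, ∠ = arctan(2575/596) ≈ 76.97°
pole (s+50): 50 + j2575 → |·| = √(50²+2575²) = √6633125 ≈ 2575.5, ∠ = arctan(2575/50) ≈ 88.89°
pole (s+586): 586 + j2575 → |·| = √(586²+2575²) = √6974021 ≈ 2640.8, ∠ = arctan(2575/586) ≈ 77.18°
|H| = 200 · 6.8266e+06 / 6.8014e+06 ≈ 200.74
Gain = 20 log₁₀(200.74) ≈ 46.05 dB
∠H = 162.53° − 166.07° = -3.54°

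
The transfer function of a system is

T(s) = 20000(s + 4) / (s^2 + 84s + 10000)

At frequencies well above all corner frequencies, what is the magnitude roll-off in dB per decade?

Each pole contributes −20 dB/decade at high frequency; each zero contributes +20 dB/decade.
Net: 1 zero(s) − 2 pole(s) → -20 dB/decade.

-20 dB/decade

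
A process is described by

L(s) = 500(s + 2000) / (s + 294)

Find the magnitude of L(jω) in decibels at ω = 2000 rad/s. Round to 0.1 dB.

56.9 dB

At s = jω = j2000:
zero (s+2000): 2000 + j2000 → |·| = √(2000²+2000²) = √8000000 ≈ 2828.4, ∠ = arctan(2000/2000) ≈ 45.00°
pole (s+294): 294 + j2000 → |·| = √(294²+2000²) = √4086436 ≈ 2021.5, ∠ = arctan(2000/294) ≈ 81.64°
|L| = 500 · 2828.4 / 2021.5 ≈ 699.58
Gain = 20 log₁₀(699.58) ≈ 56.90 dB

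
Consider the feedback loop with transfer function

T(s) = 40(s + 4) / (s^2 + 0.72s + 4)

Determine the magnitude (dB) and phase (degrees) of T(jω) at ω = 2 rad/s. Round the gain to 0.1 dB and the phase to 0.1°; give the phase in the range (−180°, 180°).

At s = jω = j2:
zero (s+4): 4 + j2 → |·| = √(4²+2²) = √20 ≈ 4.4721, ∠ = arctan(2/4) ≈ 26.57°
quadratic: (j2)² + 0.72·j2 + 4 = 0 + j1.44 → |·| ≈ 1.44, ∠ ≈ 90.00°
|T| = 40 · 4.4721 / 1.44 ≈ 124.23
Gain = 20 log₁₀(124.23) ≈ 41.88 dB
∠T = 26.57° − 90.00° = -63.43°

41.9 dB, -63.4°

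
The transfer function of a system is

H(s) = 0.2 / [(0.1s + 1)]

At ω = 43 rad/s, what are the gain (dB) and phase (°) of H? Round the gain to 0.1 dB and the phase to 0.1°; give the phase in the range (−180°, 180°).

At ω = 43 rad/s:
pole (1 + j43·0.1) = 1 + j4.3 → |·| ≈ 4.4147, ∠ ≈ 76.91°
|H| = 0.2 · 1 / (4.4147) ≈ 0.045303
Gain = 20 log₁₀(0.045303) ≈ -26.88 dB
∠H = (0°) − (76.91°) = -76.91°

-26.9 dB, -76.9°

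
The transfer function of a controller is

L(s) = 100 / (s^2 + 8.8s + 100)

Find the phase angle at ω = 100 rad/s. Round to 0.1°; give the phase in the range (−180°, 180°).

At s = jω = j100:
quadratic: (j100)² + 8.8·j100 + 100 = -9900 + j880 → |·| ≈ 9939, ∠ ≈ 174.92°
∠L = 0.00° − 174.92° = -174.92°

-174.9°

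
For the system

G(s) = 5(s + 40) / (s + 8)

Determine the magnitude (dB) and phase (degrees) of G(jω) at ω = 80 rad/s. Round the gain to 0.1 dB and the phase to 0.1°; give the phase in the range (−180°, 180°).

14.9 dB, -20.9°

At s = jω = j80:
zero (s+40): 40 + j80 → |·| = √(40²+80²) = √8000 ≈ 89.443, ∠ = arctan(80/40) ≈ 63.43°
pole (s+8): 8 + j80 → |·| = √(8²+80²) = √6464 ≈ 80.399, ∠ = arctan(80/8) ≈ 84.29°
|G| = 5 · 89.443 / 80.399 ≈ 5.5624
Gain = 20 log₁₀(5.5624) ≈ 14.91 dB
∠G = 63.43° − 84.29° = -20.86°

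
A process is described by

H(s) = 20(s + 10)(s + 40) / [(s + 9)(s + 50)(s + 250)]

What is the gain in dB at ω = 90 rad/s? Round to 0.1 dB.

-22.8 dB

At s = jω = j90:
zero (s+10): 10 + j90 → |·| = √(10²+90²) = √8200 ≈ 90.554, ∠ = arctan(90/10) ≈ 83.66°
zero (s+40): 40 + j90 → |·| = √(40²+90²) = √9700 ≈ 98.489, ∠ = arctan(90/40) ≈ 66.04°
pole (s+9): 9 + j90 → |·| = √(9²+90²) = √8181 ≈ 90.449, ∠ = arctan(90/9) ≈ 84.29°
pole (s+50): 50 + j90 → |·| = √(50²+90²) = √10600 ≈ 102.96, ∠ = arctan(90/50) ≈ 60.95°
pole (s+250): 250 + j90 → |·| = √(250²+90²) = √70600 ≈ 265.71, ∠ = arctan(90/250) ≈ 19.80°
|H| = 20 · 8918.6 / 2.4745e+06 ≈ 0.072084
Gain = 20 log₁₀(0.072084) ≈ -22.84 dB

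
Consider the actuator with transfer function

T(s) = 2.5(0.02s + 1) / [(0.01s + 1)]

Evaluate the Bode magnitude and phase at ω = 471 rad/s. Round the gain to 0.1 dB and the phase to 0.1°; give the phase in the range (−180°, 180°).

At ω = 471 rad/s:
zero (1 + j471·0.02) = 1 + j9.42 → |·| ≈ 9.4729, ∠ ≈ 83.94°
pole (1 + j471·0.01) = 1 + j4.71 → |·| ≈ 4.815, ∠ ≈ 78.01°
|T| = 2.5 · 9.4729 / (4.815) ≈ 4.9184
Gain = 20 log₁₀(4.9184) ≈ 13.84 dB
∠T = (83.94°) − (78.01°) = 5.93°

13.8 dB, 5.9°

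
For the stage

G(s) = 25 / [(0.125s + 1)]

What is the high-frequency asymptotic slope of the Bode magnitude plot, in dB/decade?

Each pole contributes −20 dB/decade at high frequency; each zero contributes +20 dB/decade.
Net: 0 zero(s) − 1 pole(s) → -20 dB/decade.

-20 dB/decade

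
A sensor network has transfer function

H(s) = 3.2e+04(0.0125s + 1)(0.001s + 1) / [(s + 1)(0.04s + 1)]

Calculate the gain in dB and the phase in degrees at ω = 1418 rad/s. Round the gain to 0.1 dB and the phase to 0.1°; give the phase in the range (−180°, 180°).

21.8 dB, -37.4°

At ω = 1418 rad/s:
zero (1 + j1418·0.0125) = 1 + j17.725 → |·| ≈ 17.753, ∠ ≈ 86.77°
zero (1 + j1418·0.001) = 1 + j1.418 → |·| ≈ 1.7351, ∠ ≈ 54.81°
pole (1 + j1418·1) = 1 + j1418 → |·| ≈ 1418, ∠ ≈ 89.96°
pole (1 + j1418·0.04) = 1 + j56.72 → |·| ≈ 56.729, ∠ ≈ 88.99°
|H| = 3.2e+04 · 17.753 · 1.7351 / (1418 · 56.729) ≈ 12.254
Gain = 20 log₁₀(12.254) ≈ 21.77 dB
∠H = (86.77° + 54.81°) − (89.96° + 88.99°) = -37.37°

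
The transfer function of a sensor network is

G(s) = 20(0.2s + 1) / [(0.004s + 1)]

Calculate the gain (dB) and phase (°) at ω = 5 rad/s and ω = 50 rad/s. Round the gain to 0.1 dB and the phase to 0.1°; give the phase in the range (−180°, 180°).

ω = 5: 29.0 dB, 43.9°; ω = 50: 45.9 dB, 73.0°

At ω = 5 rad/s:
zero (1 + j5·0.2) = 1 + j1 → |·| ≈ 1.4142, ∠ ≈ 45.00°
pole (1 + j5·0.004) = 1 + j0.02 → |·| ≈ 1.0002, ∠ ≈ 1.15°
|G| = 20 · 1.4142 / (1.0002) ≈ 28.278
Gain = 20 log₁₀(28.278) ≈ 29.03 dB
∠G = (45.00°) − (1.15°) = 43.85°

At ω = 50 rad/s:
zero (1 + j50·0.2) = 1 + j10 → |·| ≈ 10.05, ∠ ≈ 84.29°
pole (1 + j50·0.004) = 1 + j0.2 → |·| ≈ 1.0198, ∠ ≈ 11.31°
|G| = 20 · 10.05 / (1.0198) ≈ 197.1
Gain = 20 log₁₀(197.1) ≈ 45.89 dB
∠G = (84.29°) − (11.31°) = 72.98°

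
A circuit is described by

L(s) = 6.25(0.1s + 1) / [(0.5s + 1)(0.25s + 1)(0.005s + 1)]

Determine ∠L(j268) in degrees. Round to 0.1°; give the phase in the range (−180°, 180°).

-144.1°

At ω = 268 rad/s:
zero (1 + j268·0.1) = 1 + j26.8 → |·| ≈ 26.819, ∠ ≈ 87.86°
pole (1 + j268·0.5) = 1 + j134 → |·| ≈ 134, ∠ ≈ 89.57°
pole (1 + j268·0.25) = 1 + j67 → |·| ≈ 67.007, ∠ ≈ 89.14°
pole (1 + j268·0.005) = 1 + j1.34 → |·| ≈ 1.672, ∠ ≈ 53.27°
∠L = (87.86°) − (89.57° + 89.14° + 53.27°) = -144.12°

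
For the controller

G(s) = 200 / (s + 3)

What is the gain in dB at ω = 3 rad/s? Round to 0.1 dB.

Substitute s = j3:
Numerator: 200 = 200 + j0
Denominator: (j3) + 3 = 3 + j3
|N| = √(200² + 0²) ≈ 200, ∠N ≈ 0.00°
|D| = √(3² + 3²) ≈ 4.2426, ∠D ≈ 45.00°
|G| = 200 / 4.2426 ≈ 47.141
Gain = 20 log₁₀(47.141) ≈ 33.47 dB

33.5 dB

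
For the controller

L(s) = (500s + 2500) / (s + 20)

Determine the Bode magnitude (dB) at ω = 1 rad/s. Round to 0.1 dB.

Substitute s = j1:
Numerator: 500(j1) + 2500 = 2500 + j500
Denominator: (j1) + 20 = 20 + j1
|N| = √(2500² + 500²) ≈ 2549.5, ∠N ≈ 11.31°
|D| = √(20² + 1²) ≈ 20.025, ∠D ≈ 2.86°
|L| = 2549.5 / 20.025 ≈ 127.32
Gain = 20 log₁₀(127.32) ≈ 42.10 dB

42.1 dB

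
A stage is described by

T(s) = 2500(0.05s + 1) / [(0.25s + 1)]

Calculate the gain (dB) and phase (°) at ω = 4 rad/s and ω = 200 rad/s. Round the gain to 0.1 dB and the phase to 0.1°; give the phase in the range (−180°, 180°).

ω = 4: 65.1 dB, -33.7°; ω = 200: 54.0 dB, -4.6°

At ω = 4 rad/s:
zero (1 + j4·0.05) = 1 + j0.2 → |·| ≈ 1.0198, ∠ ≈ 11.31°
pole (1 + j4·0.25) = 1 + j1 → |·| ≈ 1.4142, ∠ ≈ 45.00°
|T| = 2500 · 1.0198 / (1.4142) ≈ 1802.8
Gain = 20 log₁₀(1802.8) ≈ 65.12 dB
∠T = (11.31°) − (45.00°) = -33.69°

At ω = 200 rad/s:
zero (1 + j200·0.05) = 1 + j10 → |·| ≈ 10.05, ∠ ≈ 84.29°
pole (1 + j200·0.25) = 1 + j50 → |·| ≈ 50.01, ∠ ≈ 88.85°
|T| = 2500 · 10.05 / (50.01) ≈ 502.4
Gain = 20 log₁₀(502.4) ≈ 54.02 dB
∠T = (84.29°) − (88.85°) = -4.56°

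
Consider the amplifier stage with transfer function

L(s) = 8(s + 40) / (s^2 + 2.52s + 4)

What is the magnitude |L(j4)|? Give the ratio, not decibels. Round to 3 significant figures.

At s = jω = j4:
zero (s+40): 40 + j4 → |·| = √(40²+4²) = √1616 ≈ 40.2, ∠ = arctan(4/40) ≈ 5.71°
quadratic: (j4)² + 2.52·j4 + 4 = -12 + j10.08 → |·| ≈ 15.672, ∠ ≈ 139.97°
|L| = 8 · 40.2 / 15.672 ≈ 20.521

20.5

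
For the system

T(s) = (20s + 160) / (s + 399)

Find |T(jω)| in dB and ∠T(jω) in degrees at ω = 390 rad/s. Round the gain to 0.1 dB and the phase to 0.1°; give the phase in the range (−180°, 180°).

22.9 dB, 44.5°

Substitute s = j390:
Numerator: 20(j390) + 160 = 160 + j7800
Denominator: (j390) + 399 = 399 + j390
|N| = √(160² + 7800²) ≈ 7801.6, ∠N ≈ 88.82°
|D| = √(399² + 390²) ≈ 557.94, ∠D ≈ 44.35°
|T| = 7801.6 / 557.94 ≈ 13.983
Gain = 20 log₁₀(13.983) ≈ 22.91 dB
∠T = 88.82° − 44.35° = 44.47°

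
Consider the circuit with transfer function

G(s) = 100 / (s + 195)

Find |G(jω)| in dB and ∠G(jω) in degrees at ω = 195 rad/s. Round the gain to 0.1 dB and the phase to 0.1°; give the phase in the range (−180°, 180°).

-8.8 dB, -45.0°

Substitute s = j195:
Numerator: 100 = 100 + j0
Denominator: (j195) + 195 = 195 + j195
|N| = √(100² + 0²) ≈ 100, ∠N ≈ 0.00°
|D| = √(195² + 195²) ≈ 275.77, ∠D ≈ 45.00°
|G| = 100 / 275.77 ≈ 0.36262
Gain = 20 log₁₀(0.36262) ≈ -8.81 dB
∠G = 0.00° − 45.00° = -45.00°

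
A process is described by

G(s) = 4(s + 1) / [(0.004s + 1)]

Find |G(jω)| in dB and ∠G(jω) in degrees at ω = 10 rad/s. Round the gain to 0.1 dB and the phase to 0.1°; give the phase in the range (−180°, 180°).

32.1 dB, 82.0°

At ω = 10 rad/s:
zero (1 + j10·1) = 1 + j10 → |·| ≈ 10.05, ∠ ≈ 84.29°
pole (1 + j10·0.004) = 1 + j0.04 → |·| ≈ 1.0008, ∠ ≈ 2.29°
|G| = 4 · 10.05 / (1.0008) ≈ 40.168
Gain = 20 log₁₀(40.168) ≈ 32.08 dB
∠G = (84.29°) − (2.29°) = 82.00°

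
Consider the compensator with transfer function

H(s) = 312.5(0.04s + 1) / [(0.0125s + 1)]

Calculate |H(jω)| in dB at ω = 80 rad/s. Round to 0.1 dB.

At ω = 80 rad/s:
zero (1 + j80·0.04) = 1 + j3.2 → |·| ≈ 3.3526, ∠ ≈ 72.65°
pole (1 + j80·0.0125) = 1 + j1 → |·| ≈ 1.4142, ∠ ≈ 45.00°
|H| = 312.5 · 3.3526 / (1.4142) ≈ 740.83
Gain = 20 log₁₀(740.83) ≈ 57.39 dB

57.4 dB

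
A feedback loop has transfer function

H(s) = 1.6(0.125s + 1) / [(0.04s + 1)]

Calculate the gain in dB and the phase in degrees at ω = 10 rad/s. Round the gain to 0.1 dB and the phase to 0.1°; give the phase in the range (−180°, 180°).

7.5 dB, 29.5°

At ω = 10 rad/s:
zero (1 + j10·0.125) = 1 + j1.25 → |·| ≈ 1.6008, ∠ ≈ 51.34°
pole (1 + j10·0.04) = 1 + j0.4 → |·| ≈ 1.077, ∠ ≈ 21.80°
|H| = 1.6 · 1.6008 / (1.077) ≈ 2.3782
Gain = 20 log₁₀(2.3782) ≈ 7.52 dB
∠H = (51.34°) − (21.80°) = 29.54°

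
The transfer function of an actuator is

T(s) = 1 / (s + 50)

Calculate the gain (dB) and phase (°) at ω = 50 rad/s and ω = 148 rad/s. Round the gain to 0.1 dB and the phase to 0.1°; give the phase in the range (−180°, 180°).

ω = 50: -37.0 dB, -45.0°; ω = 148: -43.9 dB, -71.3°

Substitute s = j50:
Numerator: 1 = 1 + j0
Denominator: (j50) + 50 = 50 + j50
|N| = √(1² + 0²) ≈ 1, ∠N ≈ 0.00°
|D| = √(50² + 50²) ≈ 70.711, ∠D ≈ 45.00°
|T| = 1 / 70.711 ≈ 0.014142
Gain = 20 log₁₀(0.014142) ≈ -36.99 dB
∠T = 0.00° − 45.00° = -45.00°

Substitute s = j148:
Numerator: 1 = 1 + j0
Denominator: (j148) + 50 = 50 + j148
|N| = √(1² + 0²) ≈ 1, ∠N ≈ 0.00°
|D| = √(50² + 148²) ≈ 156.22, ∠D ≈ 71.33°
|T| = 1 / 156.22 ≈ 0.0064012
Gain = 20 log₁₀(0.0064012) ≈ -43.87 dB
∠T = 0.00° − 71.33° = -71.33°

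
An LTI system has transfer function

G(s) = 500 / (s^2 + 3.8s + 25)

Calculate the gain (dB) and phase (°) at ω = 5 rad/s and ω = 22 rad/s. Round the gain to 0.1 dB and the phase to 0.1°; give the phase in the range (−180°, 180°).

At s = jω = j5:
quadratic: (j5)² + 3.8·j5 + 25 = 0 + j19 → |·| ≈ 19, ∠ ≈ 90.00°
|G| = 500 / 19 ≈ 26.316
Gain = 20 log₁₀(26.316) ≈ 28.40 dB
∠G = 0.00° − 90.00° = -90.00°

At s = jω = j22:
quadratic: (j22)² + 3.8·j22 + 25 = -459 + j83.6 → |·| ≈ 466.55, ∠ ≈ 169.68°
|G| = 500 / 466.55 ≈ 1.0717
Gain = 20 log₁₀(1.0717) ≈ 0.60 dB
∠G = 0.00° − 169.68° = -169.68°

ω = 5: 28.4 dB, -90.0°; ω = 22: 0.6 dB, -169.7°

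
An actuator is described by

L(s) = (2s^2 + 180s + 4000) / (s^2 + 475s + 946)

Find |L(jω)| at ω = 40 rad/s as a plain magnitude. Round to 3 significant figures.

0.381

Substitute s = j40:
Numerator: 2(j40)^2 + 180(j40) + 4000 = 800 + j7200
Denominator: (j40)^2 + 475(j40) + 946 = -654 + j19000
|N| = √(800² + 7200²) ≈ 7244.3, ∠N ≈ 83.66°
|D| = √(654² + 19000²) ≈ 19011, ∠D ≈ 91.97°
|L| = 7244.3 / 19011 ≈ 0.38106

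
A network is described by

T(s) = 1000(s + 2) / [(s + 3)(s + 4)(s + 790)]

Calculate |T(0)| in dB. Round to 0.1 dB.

T(0) = 1000·2 / (3·4·790) ≈ 0.21097
20 log₁₀(0.21097) ≈ -13.52 dB

-13.5 dB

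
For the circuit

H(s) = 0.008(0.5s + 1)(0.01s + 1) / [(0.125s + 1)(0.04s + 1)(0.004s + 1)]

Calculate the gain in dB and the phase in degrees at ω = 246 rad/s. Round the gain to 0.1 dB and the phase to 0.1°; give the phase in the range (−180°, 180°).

At ω = 246 rad/s:
zero (1 + j246·0.5) = 1 + j123 → |·| ≈ 123, ∠ ≈ 89.53°
zero (1 + j246·0.01) = 1 + j2.46 → |·| ≈ 2.6555, ∠ ≈ 67.88°
pole (1 + j246·0.125) = 1 + j30.75 → |·| ≈ 30.766, ∠ ≈ 88.14°
pole (1 + j246·0.04) = 1 + j9.84 → |·| ≈ 9.8907, ∠ ≈ 84.20°
pole (1 + j246·0.004) = 1 + j0.984 → |·| ≈ 1.4029, ∠ ≈ 44.54°
|H| = 0.008 · 123 · 2.6555 / (30.766 · 9.8907 · 1.4029) ≈ 0.0061209
Gain = 20 log₁₀(0.0061209) ≈ -44.26 dB
∠H = (89.53° + 67.88°) − (88.14° + 84.20° + 44.54°) = -59.47°

-44.3 dB, -59.5°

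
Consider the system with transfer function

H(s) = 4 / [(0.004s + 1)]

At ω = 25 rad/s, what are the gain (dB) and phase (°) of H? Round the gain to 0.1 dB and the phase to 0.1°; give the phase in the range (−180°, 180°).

At ω = 25 rad/s:
pole (1 + j25·0.004) = 1 + j0.1 → |·| ≈ 1.005, ∠ ≈ 5.71°
|H| = 4 · 1 / (1.005) ≈ 3.9801
Gain = 20 log₁₀(3.9801) ≈ 12.00 dB
∠H = (0°) − (5.71°) = -5.71°

12.0 dB, -5.7°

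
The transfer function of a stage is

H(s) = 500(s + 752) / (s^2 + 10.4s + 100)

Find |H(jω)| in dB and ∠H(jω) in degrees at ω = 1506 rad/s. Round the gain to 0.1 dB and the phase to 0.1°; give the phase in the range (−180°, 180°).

-8.6 dB, -116.1°

At s = jω = j1506:
zero (s+752): 752 + j1506 → |·| = √(752²+1506²) = √2833540 ≈ 1683.3, ∠ = arctan(1506/752) ≈ 63.47°
quadratic: (j1506)² + 10.4·j1506 + 100 = -2267936 + j15662.4 → |·| ≈ 2.268e+06, ∠ ≈ 179.60°
|H| = 500 · 1683.3 / 2.268e+06 ≈ 0.3711
Gain = 20 log₁₀(0.3711) ≈ -8.61 dB
∠H = 63.47° − 179.60° = -116.13°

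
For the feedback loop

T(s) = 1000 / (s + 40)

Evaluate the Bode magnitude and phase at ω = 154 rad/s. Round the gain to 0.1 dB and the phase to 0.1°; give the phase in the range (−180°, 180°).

At s = jω = j154:
pole (s+40): 40 + j154 → |·| = √(40²+154²) = √25316 ≈ 159.11, ∠ = arctan(154/40) ≈ 75.44°
|T| = 1000 / 159.11 ≈ 6.285
Gain = 20 log₁₀(6.285) ≈ 15.97 dB
∠T = 0.00° − 75.44° = -75.44°

16.0 dB, -75.4°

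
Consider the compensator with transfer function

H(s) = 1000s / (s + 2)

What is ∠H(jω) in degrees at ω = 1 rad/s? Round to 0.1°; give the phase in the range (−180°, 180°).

At s = jω = j1:
zero at origin: s = j1 → |·| = 1, ∠ = 90.00°
pole (s+2): 2 + j1 → |·| = √(2²+1²) = √5 ≈ 2.2361, ∠ = arctan(1/2) ≈ 26.57°
∠H = 90.00° − 26.57° = 63.43°

63.4°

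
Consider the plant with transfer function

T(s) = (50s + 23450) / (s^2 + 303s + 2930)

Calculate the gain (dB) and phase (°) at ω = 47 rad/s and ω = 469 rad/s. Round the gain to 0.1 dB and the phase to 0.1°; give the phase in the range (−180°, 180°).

ω = 47: 4.4 dB, -81.4°; ω = 469: -17.9 dB, -101.8°

Substitute s = j47:
Numerator: 50(j47) + 23450 = 23450 + j2350
Denominator: (j47)^2 + 303(j47) + 2930 = 721 + j14241
|N| = √(23450² + 2350²) ≈ 23567, ∠N ≈ 5.72°
|D| = √(721² + 14241²) ≈ 14259, ∠D ≈ 87.10°
|T| = 23567 / 14259 ≈ 1.6528
Gain = 20 log₁₀(1.6528) ≈ 4.36 dB
∠T = 5.72° − 87.10° = -81.38°

Substitute s = j469:
Numerator: 50(j469) + 23450 = 23450 + j23450
Denominator: (j469)^2 + 303(j469) + 2930 = -217031 + j142107
|N| = √(23450² + 23450²) ≈ 33163, ∠N ≈ 45.00°
|D| = √(217031² + 142107²) ≈ 2.5942e+05, ∠D ≈ 146.78°
|T| = 33163 / 2.5942e+05 ≈ 0.12784
Gain = 20 log₁₀(0.12784) ≈ -17.87 dB
∠T = 45.00° − 146.78° = -101.78°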